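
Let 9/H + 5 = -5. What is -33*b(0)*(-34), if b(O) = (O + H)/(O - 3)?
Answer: 1683/5 ≈ 336.60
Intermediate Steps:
H = -9/10 (H = 9/(-5 - 5) = 9/(-10) = 9*(-⅒) = -9/10 ≈ -0.90000)
b(O) = (-9/10 + O)/(-3 + O) (b(O) = (O - 9/10)/(O - 3) = (-9/10 + O)/(-3 + O))
-33*b(0)*(-34) = -33*(-9/10 + 0)/(-3 + 0)*(-34) = -33*(-9)/((-3)*10)*(-34) = -(-11)*(-9)/10*(-34) = -33*3/10*(-34) = -99/10*(-34) = 1683/5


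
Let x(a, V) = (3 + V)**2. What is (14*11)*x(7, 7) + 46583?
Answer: 61983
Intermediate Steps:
(14*11)*x(7, 7) + 46583 = (14*11)*(3 + 7)**2 + 46583 = 154*10**2 + 46583 = 154*100 + 46583 = 15400 + 46583 = 61983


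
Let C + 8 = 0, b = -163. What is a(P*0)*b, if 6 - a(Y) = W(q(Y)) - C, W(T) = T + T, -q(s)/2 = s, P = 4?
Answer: 326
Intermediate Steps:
q(s) = -2*s
C = -8 (C = -8 + 0 = -8)
W(T) = 2*T
a(Y) = -2 + 4*Y (a(Y) = 6 - (2*(-2*Y) - 1*(-8)) = 6 - (-4*Y + 8) = 6 - (8 - 4*Y) = 6 + (-8 + 4*Y) = -2 + 4*Y)
a(P*0)*b = (-2 + 4*(4*0))*(-163) = (-2 + 4*0)*(-163) = (-2 + 0)*(-163) = -2*(-163) = 326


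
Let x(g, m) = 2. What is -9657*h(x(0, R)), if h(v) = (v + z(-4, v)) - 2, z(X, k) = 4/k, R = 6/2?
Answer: -19314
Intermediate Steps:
R = 3 (R = 6*(½) = 3)
h(v) = -2 + v + 4/v (h(v) = (v + 4/v) - 2 = -2 + v + 4/v)
-9657*h(x(0, R)) = -9657*(-2 + 2 + 4/2) = -9657*(-2 + 2 + 4*(½)) = -9657*(-2 + 2 + 2) = -9657*2 = -19314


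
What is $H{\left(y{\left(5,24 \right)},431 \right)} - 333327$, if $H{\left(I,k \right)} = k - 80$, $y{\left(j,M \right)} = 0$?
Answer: $-332976$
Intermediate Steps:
$H{\left(I,k \right)} = -80 + k$
$H{\left(y{\left(5,24 \right)},431 \right)} - 333327 = \left(-80 + 431\right) - 333327 = 351 - 333327 = -332976$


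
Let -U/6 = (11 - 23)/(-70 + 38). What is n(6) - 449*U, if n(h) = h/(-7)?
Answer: 28263/28 ≈ 1009.4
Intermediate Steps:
n(h) = -h/7 (n(h) = h*(-⅐) = -h/7)
U = -9/4 (U = -6*(11 - 23)/(-70 + 38) = -(-72)/(-32) = -(-72)*(-1)/32 = -6*3/8 = -9/4 ≈ -2.2500)
n(6) - 449*U = -⅐*6 - 449*(-9/4) = -6/7 + 4041/4 = 28263/28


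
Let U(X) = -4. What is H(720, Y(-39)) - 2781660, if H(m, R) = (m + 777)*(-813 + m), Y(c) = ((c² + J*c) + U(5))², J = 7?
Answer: -2920881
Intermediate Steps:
Y(c) = (-4 + c² + 7*c)² (Y(c) = ((c² + 7*c) - 4)² = (-4 + c² + 7*c)²)
H(m, R) = (-813 + m)*(777 + m) (H(m, R) = (777 + m)*(-813 + m) = (-813 + m)*(777 + m))
H(720, Y(-39)) - 2781660 = (-631701 + 720² - 36*720) - 2781660 = (-631701 + 518400 - 25920) - 2781660 = -139221 - 2781660 = -2920881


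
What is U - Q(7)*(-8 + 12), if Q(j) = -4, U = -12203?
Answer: -12187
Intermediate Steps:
U - Q(7)*(-8 + 12) = -12203 - (-4)*(-8 + 12) = -12203 - (-4)*4 = -12203 - 1*(-16) = -12203 + 16 = -12187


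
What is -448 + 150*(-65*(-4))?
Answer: 38552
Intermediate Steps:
-448 + 150*(-65*(-4)) = -448 + 150*260 = -448 + 39000 = 38552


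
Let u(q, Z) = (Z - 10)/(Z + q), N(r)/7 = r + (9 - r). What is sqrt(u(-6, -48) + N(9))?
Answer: sqrt(5190)/9 ≈ 8.0046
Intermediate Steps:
N(r) = 63 (N(r) = 7*(r + (9 - r)) = 7*9 = 63)
u(q, Z) = (-10 + Z)/(Z + q)
sqrt(u(-6, -48) + N(9)) = sqrt((-10 - 48)/(-48 - 6) + 63) = sqrt(-58/(-54) + 63) = sqrt(-1/54*(-58) + 63) = sqrt(29/27 + 63) = sqrt(1730/27) = sqrt(5190)/9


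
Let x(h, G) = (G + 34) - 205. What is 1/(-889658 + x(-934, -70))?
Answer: -1/889899 ≈ -1.1237e-6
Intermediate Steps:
x(h, G) = -171 + G (x(h, G) = (34 + G) - 205 = -171 + G)
1/(-889658 + x(-934, -70)) = 1/(-889658 + (-171 - 70)) = 1/(-889658 - 241) = 1/(-889899) = -1/889899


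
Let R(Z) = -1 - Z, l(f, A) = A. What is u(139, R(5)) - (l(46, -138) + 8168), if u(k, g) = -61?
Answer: -8091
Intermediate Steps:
u(139, R(5)) - (l(46, -138) + 8168) = -61 - (-138 + 8168) = -61 - 1*8030 = -61 - 8030 = -8091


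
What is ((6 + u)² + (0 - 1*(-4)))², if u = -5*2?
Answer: 400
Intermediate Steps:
u = -10
((6 + u)² + (0 - 1*(-4)))² = ((6 - 10)² + (0 - 1*(-4)))² = ((-4)² + (0 + 4))² = (16 + 4)² = 20² = 400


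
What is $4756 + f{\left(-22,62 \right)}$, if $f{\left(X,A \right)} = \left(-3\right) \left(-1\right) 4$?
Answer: $4768$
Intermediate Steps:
$f{\left(X,A \right)} = 12$ ($f{\left(X,A \right)} = 3 \cdot 4 = 12$)
$4756 + f{\left(-22,62 \right)} = 4756 + 12 = 4768$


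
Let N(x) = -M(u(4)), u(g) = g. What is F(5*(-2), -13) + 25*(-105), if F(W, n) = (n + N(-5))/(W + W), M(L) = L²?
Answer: -52471/20 ≈ -2623.6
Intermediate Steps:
N(x) = -16 (N(x) = -1*4² = -1*16 = -16)
F(W, n) = (-16 + n)/(2*W) (F(W, n) = (n - 16)/(W + W) = (-16 + n)/((2*W)) = (-16 + n)*(1/(2*W)) = (-16 + n)/(2*W))
F(5*(-2), -13) + 25*(-105) = (-16 - 13)/(2*((5*(-2)))) + 25*(-105) = (½)*(-29)/(-10) - 2625 = (½)*(-⅒)*(-29) - 2625 = 29/20 - 2625 = -52471/20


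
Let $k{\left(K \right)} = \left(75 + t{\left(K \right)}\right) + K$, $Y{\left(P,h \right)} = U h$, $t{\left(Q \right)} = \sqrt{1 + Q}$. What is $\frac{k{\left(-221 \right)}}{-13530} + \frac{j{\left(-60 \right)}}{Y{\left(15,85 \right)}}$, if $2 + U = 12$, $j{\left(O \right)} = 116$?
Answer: $\frac{84679}{575025} - \frac{i \sqrt{55}}{6765} \approx 0.14726 - 0.0010963 i$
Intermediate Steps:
$U = 10$ ($U = -2 + 12 = 10$)
$Y{\left(P,h \right)} = 10 h$
$k{\left(K \right)} = 75 + K + \sqrt{1 + K}$ ($k{\left(K \right)} = \left(75 + \sqrt{1 + K}\right) + K = 75 + K + \sqrt{1 + K}$)
$\frac{k{\left(-221 \right)}}{-13530} + \frac{j{\left(-60 \right)}}{Y{\left(15,85 \right)}} = \frac{75 - 221 + \sqrt{1 - 221}}{-13530} + \frac{116}{10 \cdot 85} = \left(75 - 221 + \sqrt{-220}\right) \left(- \frac{1}{13530}\right) + \frac{116}{850} = \left(75 - 221 + 2 i \sqrt{55}\right) \left(- \frac{1}{13530}\right) + 116 \cdot \frac{1}{850} = \left(-146 + 2 i \sqrt{55}\right) \left(- \frac{1}{13530}\right) + \frac{58}{425} = \left(\frac{73}{6765} - \frac{i \sqrt{55}}{6765}\right) + \frac{58}{425} = \frac{84679}{575025} - \frac{i \sqrt{55}}{6765}$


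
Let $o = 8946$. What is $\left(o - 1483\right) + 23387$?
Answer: $30850$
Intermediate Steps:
$\left(o - 1483\right) + 23387 = \left(8946 - 1483\right) + 23387 = 7463 + 23387 = 30850$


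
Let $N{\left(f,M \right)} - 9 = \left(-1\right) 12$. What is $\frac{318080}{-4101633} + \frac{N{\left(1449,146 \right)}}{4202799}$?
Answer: $- \frac{445612870273}{5746113023589} \approx -0.07755$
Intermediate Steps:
$N{\left(f,M \right)} = -3$ ($N{\left(f,M \right)} = 9 - 12 = -3$)
$\frac{318080}{-4101633} + \frac{N{\left(1449,146 \right)}}{4202799} = \frac{318080}{-4101633} - \frac{3}{4202799} = 318080 \left(- \frac{1}{4101633}\right) - \frac{1}{1400933} = - \frac{318080}{4101633} - \frac{1}{1400933} = - \frac{445612870273}{5746113023589}$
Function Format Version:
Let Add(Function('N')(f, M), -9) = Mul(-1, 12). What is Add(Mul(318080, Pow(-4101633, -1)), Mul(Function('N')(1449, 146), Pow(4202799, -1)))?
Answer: Rational(-445612870273, 5746113023589) ≈ -0.077550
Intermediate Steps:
Function('N')(f, M) = -3 (Function('N')(f, M) = Add(9, Mul(-1, 12)) = Add(9, -12) = -3)
Add(Mul(318080, Pow(-4101633, -1)), Mul(Function('N')(1449, 146), Pow(4202799, -1))) = Add(Mul(318080, Pow(-4101633, -1)), Mul(-3, Pow(4202799, -1))) = Add(Mul(318080, Rational(-1, 4101633)), Mul(-3, Rational(1, 4202799))) = Add(Rational(-318080, 4101633), Rational(-1, 1400933)) = Rational(-445612870273, 5746113023589)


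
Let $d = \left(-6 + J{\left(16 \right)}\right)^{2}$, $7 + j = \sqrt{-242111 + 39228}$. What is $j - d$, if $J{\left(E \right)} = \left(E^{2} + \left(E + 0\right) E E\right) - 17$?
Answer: $-18740248 + i \sqrt{202883} \approx -1.874 \cdot 10^{7} + 450.43 i$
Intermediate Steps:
$J{\left(E \right)} = -17 + E^{2} + E^{3}$ ($J{\left(E \right)} = \left(E^{2} + E E E\right) - 17 = \left(E^{2} + E^{2} E\right) - 17 = \left(E^{2} + E^{3}\right) - 17 = -17 + E^{2} + E^{3}$)
$j = -7 + i \sqrt{202883}$ ($j = -7 + \sqrt{-242111 + 39228} = -7 + \sqrt{-202883} = -7 + i \sqrt{202883} \approx -7.0 + 450.43 i$)
$d = 18740241$ ($d = \left(-6 + \left(-17 + 16^{2} + 16^{3}\right)\right)^{2} = \left(-6 + \left(-17 + 256 + 4096\right)\right)^{2} = \left(-6 + 4335\right)^{2} = 4329^{2} = 18740241$)
$j - d = \left(-7 + i \sqrt{202883}\right) - 18740241 = -18740248 + i \sqrt{202883}$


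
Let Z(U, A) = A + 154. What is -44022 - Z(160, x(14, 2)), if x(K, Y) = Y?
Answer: -44178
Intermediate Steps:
Z(U, A) = 154 + A
-44022 - Z(160, x(14, 2)) = -44022 - (154 + 2) = -44022 - 1*156 = -44022 - 156 = -44178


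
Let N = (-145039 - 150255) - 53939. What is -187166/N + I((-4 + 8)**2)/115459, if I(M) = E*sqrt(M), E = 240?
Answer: 21945262874/40322092947 ≈ 0.54425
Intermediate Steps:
N = -349233 (N = -295294 - 53939 = -349233)
I(M) = 240*sqrt(M)
-187166/N + I((-4 + 8)**2)/115459 = -187166/(-349233) + (240*sqrt((-4 + 8)**2))/115459 = -187166*(-1/349233) + (240*sqrt(4**2))*(1/115459) = 187166/349233 + (240*sqrt(16))*(1/115459) = 187166/349233 + (240*4)*(1/115459) = 187166/349233 + 960*(1/115459) = 187166/349233 + 960/115459 = 21945262874/40322092947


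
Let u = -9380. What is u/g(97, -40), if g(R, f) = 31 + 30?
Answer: -9380/61 ≈ -153.77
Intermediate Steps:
g(R, f) = 61
u/g(97, -40) = -9380/61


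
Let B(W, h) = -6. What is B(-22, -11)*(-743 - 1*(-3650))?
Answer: -17442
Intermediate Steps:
B(-22, -11)*(-743 - 1*(-3650)) = -6*(-743 - 1*(-3650)) = -6*(-743 + 3650) = -6*2907 = -17442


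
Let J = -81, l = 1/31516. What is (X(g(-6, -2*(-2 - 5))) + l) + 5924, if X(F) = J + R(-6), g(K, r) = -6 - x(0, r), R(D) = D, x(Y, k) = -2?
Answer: 183958893/31516 ≈ 5837.0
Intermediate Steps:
l = 1/31516 ≈ 3.1730e-5
g(K, r) = -4 (g(K, r) = -6 - 1*(-2) = -6 + 2 = -4)
X(F) = -87 (X(F) = -81 - 6 = -87)
(X(g(-6, -2*(-2 - 5))) + l) + 5924 = (-87 + 1/31516) + 5924 = -2741891/31516 + 5924 = 183958893/31516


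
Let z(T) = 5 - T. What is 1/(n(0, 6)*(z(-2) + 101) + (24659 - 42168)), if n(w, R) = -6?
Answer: -1/18157 ≈ -5.5075e-5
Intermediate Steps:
1/(n(0, 6)*(z(-2) + 101) + (24659 - 42168)) = 1/(-6*((5 - 1*(-2)) + 101) + (24659 - 42168)) = 1/(-6*((5 + 2) + 101) - 17509) = 1/(-6*(7 + 101) - 17509) = 1/(-6*108 - 17509) = 1/(-648 - 17509) = 1/(-18157) = -1/18157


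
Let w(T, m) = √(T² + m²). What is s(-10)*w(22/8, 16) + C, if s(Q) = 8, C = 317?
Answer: 317 + 2*√4217 ≈ 446.88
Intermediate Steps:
s(-10)*w(22/8, 16) + C = 8*√((22/8)² + 16²) + 317 = 8*√((22*(⅛))² + 256) + 317 = 8*√((11/4)² + 256) + 317 = 8*√(121/16 + 256) + 317 = 8*√(4217/16) + 317 = 8*(√4217/4) + 317 = 2*√4217 + 317 = 317 + 2*√4217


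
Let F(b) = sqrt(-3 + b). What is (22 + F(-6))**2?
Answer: 475 + 132*I ≈ 475.0 + 132.0*I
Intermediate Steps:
(22 + F(-6))**2 = (22 + sqrt(-3 - 6))**2 = (22 + sqrt(-9))**2 = (22 + 3*I)**2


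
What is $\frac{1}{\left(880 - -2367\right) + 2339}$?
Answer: $\frac{1}{5586} \approx 0.00017902$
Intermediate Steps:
$\frac{1}{\left(880 - -2367\right) + 2339} = \frac{1}{\left(880 + 2367\right) + 2339} = \frac{1}{3247 + 2339} = \frac{1}{5586}$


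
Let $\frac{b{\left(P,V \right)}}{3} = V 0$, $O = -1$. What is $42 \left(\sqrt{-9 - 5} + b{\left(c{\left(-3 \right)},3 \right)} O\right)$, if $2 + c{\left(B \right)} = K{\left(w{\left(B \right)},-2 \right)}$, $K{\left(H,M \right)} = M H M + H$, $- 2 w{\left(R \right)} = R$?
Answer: $42 i \sqrt{14} \approx 157.15 i$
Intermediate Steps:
$w{\left(R \right)} = - \frac{R}{2}$
$K{\left(H,M \right)} = H + H M^{2}$ ($K{\left(H,M \right)} = H M M + H = H M^{2} + H = H + H M^{2}$)
$c{\left(B \right)} = -2 - \frac{5 B}{2}$ ($c{\left(B \right)} = -2 + - \frac{B}{2} \left(1 + \left(-2\right)^{2}\right) = -2 + - \frac{B}{2} \left(1 + 4\right) = -2 + - \frac{B}{2} \cdot 5 = -2 - \frac{5 B}{2}$)
$b{\left(P,V \right)} = 0$ ($b{\left(P,V \right)} = 3 V 0 = 3 \cdot 0 = 0$)
$42 \left(\sqrt{-9 - 5} + b{\left(c{\left(-3 \right)},3 \right)} O\right) = 42 \left(\sqrt{-9 - 5} + 0 \left(-1\right)\right) = 42 \left(\sqrt{-14} + 0\right) = 42 \left(i \sqrt{14} + 0\right) = 42 i \sqrt{14}$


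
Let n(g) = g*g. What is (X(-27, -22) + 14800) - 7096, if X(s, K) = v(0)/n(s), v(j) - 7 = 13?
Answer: 5616236/729 ≈ 7704.0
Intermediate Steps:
n(g) = g²
v(j) = 20 (v(j) = 7 + 13 = 20)
X(s, K) = 20/s² (X(s, K) = 20/(s²) = 20/s²)
(X(-27, -22) + 14800) - 7096 = (20/(-27)² + 14800) - 7096 = (20*(1/729) + 14800) - 7096 = (20/729 + 14800) - 7096 = 10789220/729 - 7096 = 5616236/729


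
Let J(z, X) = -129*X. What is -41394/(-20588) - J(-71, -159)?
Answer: -211119537/10294 ≈ -20509.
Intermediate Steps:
-41394/(-20588) - J(-71, -159) = -41394/(-20588) - (-129)*(-159) = -41394*(-1/20588) - 1*20511 = 20697/10294 - 20511 = -211119537/10294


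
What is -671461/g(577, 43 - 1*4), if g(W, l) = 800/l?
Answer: -26186979/800 ≈ -32734.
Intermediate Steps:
-671461/g(577, 43 - 1*4) = -671461/(800/(43 - 1*4)) = -671461/(800/(43 - 4)) = -671461/(800/39) = -671461/(800*(1/39)) = -671461/800/39 = -671461*39/800 = -26186979/800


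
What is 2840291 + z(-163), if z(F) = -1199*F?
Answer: 3035728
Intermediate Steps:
2840291 + z(-163) = 2840291 - 1199*(-163) = 2840291 + 195437 = 3035728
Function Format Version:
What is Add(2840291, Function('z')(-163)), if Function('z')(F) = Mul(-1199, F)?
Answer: 3035728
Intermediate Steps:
Add(2840291, Function('z')(-163)) = Add(2840291, Mul(-1199, -163)) = Add(2840291, 195437) = 3035728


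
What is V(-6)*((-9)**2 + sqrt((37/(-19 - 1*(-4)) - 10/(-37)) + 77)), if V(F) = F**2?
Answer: 2916 + 24*sqrt(5760345)/185 ≈ 3227.4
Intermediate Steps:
V(-6)*((-9)**2 + sqrt((37/(-19 - 1*(-4)) - 10/(-37)) + 77)) = (-6)**2*((-9)**2 + sqrt((37/(-19 - 1*(-4)) - 10/(-37)) + 77)) = 36*(81 + sqrt((37/(-19 + 4) - 10*(-1/37)) + 77)) = 36*(81 + sqrt((37/(-15) + 10/37) + 77)) = 36*(81 + sqrt((37*(-1/15) + 10/37) + 77)) = 36*(81 + sqrt((-37/15 + 10/37) + 77)) = 36*(81 + sqrt(-1219/555 + 77)) = 36*(81 + sqrt(41516/555)) = 36*(81 + 2*sqrt(5760345)/555) = 2916 + 24*sqrt(5760345)/185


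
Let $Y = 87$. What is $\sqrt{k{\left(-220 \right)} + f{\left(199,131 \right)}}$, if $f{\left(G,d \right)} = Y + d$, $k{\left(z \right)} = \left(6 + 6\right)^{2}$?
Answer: $\sqrt{362} \approx 19.026$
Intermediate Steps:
$k{\left(z \right)} = 144$ ($k{\left(z \right)} = 12^{2} = 144$)
$f{\left(G,d \right)} = 87 + d$
$\sqrt{k{\left(-220 \right)} + f{\left(199,131 \right)}} = \sqrt{144 + \left(87 + 131\right)} = \sqrt{144 + 218} = \sqrt{362}$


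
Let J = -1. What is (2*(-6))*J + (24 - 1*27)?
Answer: 9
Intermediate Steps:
(2*(-6))*J + (24 - 1*27) = (2*(-6))*(-1) + (24 - 1*27) = -12*(-1) + (24 - 27) = 12 - 3 = 9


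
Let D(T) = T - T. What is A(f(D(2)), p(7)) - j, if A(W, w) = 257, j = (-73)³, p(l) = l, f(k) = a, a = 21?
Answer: 389274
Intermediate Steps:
D(T) = 0
f(k) = 21
j = -389017
A(f(D(2)), p(7)) - j = 257 - 1*(-389017) = 257 + 389017 = 389274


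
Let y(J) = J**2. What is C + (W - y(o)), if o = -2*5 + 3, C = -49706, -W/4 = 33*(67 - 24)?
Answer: -55431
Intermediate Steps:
W = -5676 (W = -132*(67 - 24) = -132*43 = -4*1419 = -5676)
o = -7 (o = -10 + 3 = -7)
C + (W - y(o)) = -49706 + (-5676 - 1*(-7)**2) = -49706 + (-5676 - 1*49) = -49706 + (-5676 - 49) = -49706 - 5725 = -55431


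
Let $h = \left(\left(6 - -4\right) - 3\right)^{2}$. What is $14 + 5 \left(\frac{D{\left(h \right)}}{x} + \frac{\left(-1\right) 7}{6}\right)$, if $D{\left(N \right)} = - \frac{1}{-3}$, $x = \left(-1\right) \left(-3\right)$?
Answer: $\frac{157}{18} \approx 8.7222$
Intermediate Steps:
$x = 3$
$h = 49$ ($h = \left(\left(6 + 4\right) - 3\right)^{2} = \left(10 - 3\right)^{2} = 7^{2} = 49$)
$D{\left(N \right)} = \frac{1}{3}$ ($D{\left(N \right)} = \left(-1\right) \left(- \frac{1}{3}\right) = \frac{1}{3}$)
$14 + 5 \left(\frac{D{\left(h \right)}}{x} + \frac{\left(-1\right) 7}{6}\right) = 14 + 5 \left(\frac{1}{3 \cdot 3} + \frac{\left(-1\right) 7}{6}\right) = 14 + 5 \left(\frac{1}{3} \cdot \frac{1}{3} - \frac{7}{6}\right) = 14 + 5 \left(\frac{1}{9} - \frac{7}{6}\right) = 14 + 5 \left(- \frac{19}{18}\right) = 14 - \frac{95}{18} = \frac{157}{18}$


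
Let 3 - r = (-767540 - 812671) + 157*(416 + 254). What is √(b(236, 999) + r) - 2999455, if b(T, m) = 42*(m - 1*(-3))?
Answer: -2999455 + 2*√379277 ≈ -2.9982e+6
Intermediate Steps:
b(T, m) = 126 + 42*m (b(T, m) = 42*(m + 3) = 42*(3 + m) = 126 + 42*m)
r = 1475024 (r = 3 - ((-767540 - 812671) + 157*(416 + 254)) = 3 - (-1580211 + 157*670) = 3 - (-1580211 + 105190) = 3 - 1*(-1475021) = 3 + 1475021 = 1475024)
√(b(236, 999) + r) - 2999455 = √((126 + 42*999) + 1475024) - 2999455 = √((126 + 41958) + 1475024) - 2999455 = √(42084 + 1475024) - 2999455 = √1517108 - 2999455 = 2*√379277 - 2999455 = -2999455 + 2*√379277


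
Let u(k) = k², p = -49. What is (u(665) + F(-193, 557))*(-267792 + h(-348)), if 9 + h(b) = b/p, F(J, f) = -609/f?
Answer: -461738543685588/3899 ≈ -1.1842e+11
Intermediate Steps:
h(b) = -9 - b/49 (h(b) = -9 + b/(-49) = -9 + b*(-1/49) = -9 - b/49)
(u(665) + F(-193, 557))*(-267792 + h(-348)) = (665² - 609/557)*(-267792 + (-9 - 1/49*(-348))) = (442225 - 609*1/557)*(-267792 + (-9 + 348/49)) = (442225 - 609/557)*(-267792 - 93/49) = (246318716/557)*(-13121901/49) = -461738543685588/3899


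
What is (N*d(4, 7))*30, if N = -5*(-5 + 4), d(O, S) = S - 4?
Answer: 450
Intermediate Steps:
d(O, S) = -4 + S
N = 5 (N = -5*(-1) = 5)
(N*d(4, 7))*30 = (5*(-4 + 7))*30 = (5*3)*30 = 15*30 = 450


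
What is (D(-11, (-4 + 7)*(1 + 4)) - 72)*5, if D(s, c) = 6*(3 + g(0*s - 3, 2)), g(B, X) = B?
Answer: -360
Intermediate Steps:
D(s, c) = 0 (D(s, c) = 6*(3 + (0*s - 3)) = 6*(3 + (0 - 3)) = 6*(3 - 3) = 6*0 = 0)
(D(-11, (-4 + 7)*(1 + 4)) - 72)*5 = (0 - 72)*5 = -72*5 = -360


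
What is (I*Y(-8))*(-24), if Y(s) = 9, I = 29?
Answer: -6264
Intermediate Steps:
(I*Y(-8))*(-24) = (29*9)*(-24) = 261*(-24) = -6264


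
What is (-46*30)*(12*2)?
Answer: -33120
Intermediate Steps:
(-46*30)*(12*2) = -1380*24 = -33120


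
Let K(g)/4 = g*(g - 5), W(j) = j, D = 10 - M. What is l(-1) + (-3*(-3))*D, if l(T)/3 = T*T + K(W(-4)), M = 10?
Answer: 435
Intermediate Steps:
D = 0 (D = 10 - 1*10 = 10 - 10 = 0)
K(g) = 4*g*(-5 + g) (K(g) = 4*(g*(g - 5)) = 4*(g*(-5 + g)) = 4*g*(-5 + g))
l(T) = 432 + 3*T**2 (l(T) = 3*(T*T + 4*(-4)*(-5 - 4)) = 3*(T**2 + 4*(-4)*(-9)) = 3*(T**2 + 144) = 3*(144 + T**2) = 432 + 3*T**2)
l(-1) + (-3*(-3))*D = (432 + 3*(-1)**2) - 3*(-3)*0 = (432 + 3*1) + 9*0 = (432 + 3) + 0 = 435 + 0 = 435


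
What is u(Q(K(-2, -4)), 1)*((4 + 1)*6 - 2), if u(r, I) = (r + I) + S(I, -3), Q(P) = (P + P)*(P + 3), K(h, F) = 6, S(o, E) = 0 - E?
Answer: 3136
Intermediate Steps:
S(o, E) = -E
Q(P) = 2*P*(3 + P) (Q(P) = (2*P)*(3 + P) = 2*P*(3 + P))
u(r, I) = 3 + I + r (u(r, I) = (r + I) - 1*(-3) = (I + r) + 3 = 3 + I + r)
u(Q(K(-2, -4)), 1)*((4 + 1)*6 - 2) = (3 + 1 + 2*6*(3 + 6))*((4 + 1)*6 - 2) = (3 + 1 + 2*6*9)*(5*6 - 2) = (3 + 1 + 108)*(30 - 2) = 112*28 = 3136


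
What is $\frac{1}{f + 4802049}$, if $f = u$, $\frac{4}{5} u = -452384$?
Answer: $\frac{1}{4236569} \approx 2.3604 \cdot 10^{-7}$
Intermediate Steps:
$u = -565480$ ($u = \frac{5}{4} \left(-452384\right) = -565480$)
$f = -565480$
$\frac{1}{f + 4802049} = \frac{1}{-565480 + 4802049} = \frac{1}{4236569}$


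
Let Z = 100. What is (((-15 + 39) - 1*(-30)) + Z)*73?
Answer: 11242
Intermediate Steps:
(((-15 + 39) - 1*(-30)) + Z)*73 = (((-15 + 39) - 1*(-30)) + 100)*73 = ((24 + 30) + 100)*73 = (54 + 100)*73 = 154*73 = 11242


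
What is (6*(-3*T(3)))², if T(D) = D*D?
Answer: 26244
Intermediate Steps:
T(D) = D²
(6*(-3*T(3)))² = (6*(-3*3²))² = (6*(-3*9))² = (6*(-27))² = (-162)² = 26244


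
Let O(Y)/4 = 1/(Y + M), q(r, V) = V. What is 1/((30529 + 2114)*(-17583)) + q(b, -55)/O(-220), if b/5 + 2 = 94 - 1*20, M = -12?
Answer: 1830938362109/573961869 ≈ 3190.0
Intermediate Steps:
b = 360 (b = -10 + 5*(94 - 1*20) = -10 + 5*(94 - 20) = -10 + 5*74 = -10 + 370 = 360)
O(Y) = 4/(-12 + Y) (O(Y) = 4/(Y - 12) = 4/(-12 + Y))
1/((30529 + 2114)*(-17583)) + q(b, -55)/O(-220) = 1/((30529 + 2114)*(-17583)) - 55/(4/(-12 - 220)) = -1/17583/32643 - 55/(4/(-232)) = (1/32643)*(-1/17583) - 55/(4*(-1/232)) = -1/573961869 - 55/(-1/58) = -1/573961869 - 55*(-58) = -1/573961869 + 3190 = 1830938362109/573961869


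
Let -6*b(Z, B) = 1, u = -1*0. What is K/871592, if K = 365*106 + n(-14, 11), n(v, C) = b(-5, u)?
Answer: 232139/5229552 ≈ 0.044390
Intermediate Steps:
u = 0
b(Z, B) = -1/6 (b(Z, B) = -1/6*1 = -1/6)
n(v, C) = -1/6
K = 232139/6 (K = 365*106 - 1/6 = 38690 - 1/6 = 232139/6 ≈ 38690.)
K/871592 = (232139/6)/871592 = (232139/6)*(1/871592) = 232139/5229552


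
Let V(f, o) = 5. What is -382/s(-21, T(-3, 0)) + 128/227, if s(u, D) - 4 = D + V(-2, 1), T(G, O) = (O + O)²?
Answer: -85562/2043 ≈ -41.881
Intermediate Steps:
T(G, O) = 4*O² (T(G, O) = (2*O)² = 4*O²)
s(u, D) = 9 + D (s(u, D) = 4 + (D + 5) = 4 + (5 + D) = 9 + D)
-382/s(-21, T(-3, 0)) + 128/227 = -382/(9 + 4*0²) + 128/227 = -382/(9 + 4*0) + 128*(1/227) = -382/(9 + 0) + 128/227 = -382/9 + 128/227 = -85562/2043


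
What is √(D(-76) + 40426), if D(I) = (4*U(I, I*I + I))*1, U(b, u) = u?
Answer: √63226 ≈ 251.45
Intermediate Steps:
D(I) = 4*I + 4*I² (D(I) = (4*(I*I + I))*1 = (4*(I² + I))*1 = (4*(I + I²))*1 = (4*I + 4*I²)*1 = 4*I + 4*I²)
√(D(-76) + 40426) = √(4*(-76)*(1 - 76) + 40426) = √(4*(-76)*(-75) + 40426) = √(22800 + 40426) = √63226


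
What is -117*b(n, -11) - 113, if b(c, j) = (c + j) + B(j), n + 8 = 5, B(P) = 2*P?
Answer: 4099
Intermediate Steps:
n = -3 (n = -8 + 5 = -3)
b(c, j) = c + 3*j (b(c, j) = (c + j) + 2*j = c + 3*j)
-117*b(n, -11) - 113 = -117*(-3 + 3*(-11)) - 113 = -117*(-3 - 33) - 113 = -117*(-36) - 113 = 4212 - 113 = 4099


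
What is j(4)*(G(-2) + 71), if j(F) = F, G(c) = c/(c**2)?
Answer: 282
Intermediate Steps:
G(c) = 1/c (G(c) = c/c**2 = 1/c)
j(4)*(G(-2) + 71) = 4*(1/(-2) + 71) = 4*(-1/2 + 71) = 4*(141/2) = 282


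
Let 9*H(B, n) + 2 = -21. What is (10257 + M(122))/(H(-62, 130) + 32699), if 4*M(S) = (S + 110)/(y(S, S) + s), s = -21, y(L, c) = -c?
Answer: 13200237/42080324 ≈ 0.31369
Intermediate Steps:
H(B, n) = -23/9 (H(B, n) = -2/9 + (⅑)*(-21) = -2/9 - 7/3 = -23/9)
M(S) = (110 + S)/(4*(-21 - S)) (M(S) = ((S + 110)/(-S - 21))/4 = ((110 + S)/(-21 - S))/4 = (110 + S)/(4*(-21 - S)))
(10257 + M(122))/(H(-62, 130) + 32699) = (10257 + (-110 - 1*122)/(4*(21 + 122)))/(-23/9 + 32699) = (10257 + (¼)*(-110 - 122)/143)/(294268/9) = (10257 + (¼)*(1/143)*(-232))*(9/294268) = (10257 - 58/143)*(9/294268) = (1466693/143)*(9/294268) = 13200237/42080324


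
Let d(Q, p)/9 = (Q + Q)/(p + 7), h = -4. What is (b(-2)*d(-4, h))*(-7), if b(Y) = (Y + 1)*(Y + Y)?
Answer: 672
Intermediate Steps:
b(Y) = 2*Y*(1 + Y) (b(Y) = (1 + Y)*(2*Y) = 2*Y*(1 + Y))
d(Q, p) = 18*Q/(7 + p) (d(Q, p) = 9*((Q + Q)/(p + 7)) = 9*((2*Q)/(7 + p)) = 9*(2*Q/(7 + p)) = 18*Q/(7 + p))
(b(-2)*d(-4, h))*(-7) = ((2*(-2)*(1 - 2))*(18*(-4)/(7 - 4)))*(-7) = ((2*(-2)*(-1))*(18*(-4)/3))*(-7) = (4*(18*(-4)*(1/3)))*(-7) = (4*(-24))*(-7) = -96*(-7) = 672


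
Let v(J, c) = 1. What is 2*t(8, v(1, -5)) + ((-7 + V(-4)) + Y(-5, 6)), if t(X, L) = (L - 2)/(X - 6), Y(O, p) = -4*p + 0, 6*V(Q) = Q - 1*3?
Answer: -199/6 ≈ -33.167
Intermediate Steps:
V(Q) = -½ + Q/6 (V(Q) = (Q - 1*3)/6 = (Q - 3)/6 = (-3 + Q)/6 = -½ + Q/6)
Y(O, p) = -4*p
t(X, L) = (-2 + L)/(-6 + X)
2*t(8, v(1, -5)) + ((-7 + V(-4)) + Y(-5, 6)) = 2*((-2 + 1)/(-6 + 8)) + ((-7 + (-½ + (⅙)*(-4))) - 4*6) = 2*(-1/2) + ((-7 + (-½ - ⅔)) - 24) = 2*((½)*(-1)) + ((-7 - 7/6) - 24) = 2*(-½) + (-49/6 - 24) = -1 - 193/6 = -199/6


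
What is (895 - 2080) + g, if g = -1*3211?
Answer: -4396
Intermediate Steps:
g = -3211
(895 - 2080) + g = (895 - 2080) - 3211 = -1185 - 3211 = -4396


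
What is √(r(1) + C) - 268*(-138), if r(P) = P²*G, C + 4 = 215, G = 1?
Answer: 36984 + 2*√53 ≈ 36999.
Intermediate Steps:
C = 211 (C = -4 + 215 = 211)
r(P) = P² (r(P) = P²*1 = P²)
√(r(1) + C) - 268*(-138) = √(1² + 211) - 268*(-138) = √(1 + 211) + 36984 = √212 + 36984 = 2*√53 + 36984 = 36984 + 2*√53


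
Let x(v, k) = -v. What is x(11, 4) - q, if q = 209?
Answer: -220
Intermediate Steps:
x(11, 4) - q = -1*11 - 1*209 = -11 - 209 = -220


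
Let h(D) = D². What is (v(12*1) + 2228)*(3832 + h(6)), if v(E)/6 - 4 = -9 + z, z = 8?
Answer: 8687528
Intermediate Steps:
v(E) = 18 (v(E) = 24 + 6*(-9 + 8) = 24 + 6*(-1) = 24 - 6 = 18)
(v(12*1) + 2228)*(3832 + h(6)) = (18 + 2228)*(3832 + 6²) = 2246*(3832 + 36) = 2246*3868 = 8687528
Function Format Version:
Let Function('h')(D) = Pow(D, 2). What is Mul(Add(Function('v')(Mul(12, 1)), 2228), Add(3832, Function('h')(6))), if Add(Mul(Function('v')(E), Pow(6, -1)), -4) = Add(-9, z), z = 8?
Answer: 8687528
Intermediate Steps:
Function('v')(E) = 18 (Function('v')(E) = Add(24, Mul(6, Add(-9, 8))) = Add(24, Mul(6, -1)) = Add(24, -6) = 18)
Mul(Add(Function('v')(Mul(12, 1)), 2228), Add(3832, Function('h')(6))) = Mul(Add(18, 2228), Add(3832, Pow(6, 2))) = Mul(2246, Add(3832, 36)) = Mul(2246, 3868) = 8687528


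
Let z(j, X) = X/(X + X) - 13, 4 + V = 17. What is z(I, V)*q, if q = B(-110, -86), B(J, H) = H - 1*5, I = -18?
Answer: 2275/2 ≈ 1137.5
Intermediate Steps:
V = 13 (V = -4 + 17 = 13)
B(J, H) = -5 + H (B(J, H) = H - 5 = -5 + H)
q = -91 (q = -5 - 86 = -91)
z(j, X) = -25/2 (z(j, X) = X/((2*X)) - 13 = (1/(2*X))*X - 13 = ½ - 13 = -25/2)
z(I, V)*q = -25/2*(-91) = 2275/2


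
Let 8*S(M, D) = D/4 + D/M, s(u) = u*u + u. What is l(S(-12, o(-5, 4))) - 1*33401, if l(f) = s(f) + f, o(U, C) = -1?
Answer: -76955999/2304 ≈ -33401.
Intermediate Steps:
s(u) = u + u**2 (s(u) = u**2 + u = u + u**2)
S(M, D) = D/32 + D/(8*M) (S(M, D) = (D/4 + D/M)/8 = D/32 + D/(8*M))
l(f) = f + f*(1 + f) (l(f) = f*(1 + f) + f = f + f*(1 + f))
l(S(-12, o(-5, 4))) - 1*33401 = ((1/32)*(-1)*(4 - 12)/(-12))*(2 + (1/32)*(-1)*(4 - 12)/(-12)) - 1*33401 = ((1/32)*(-1)*(-1/12)*(-8))*(2 + (1/32)*(-1)*(-1/12)*(-8)) - 33401 = -(2 - 1/48)/48 - 33401 = -1/48*95/48 - 33401 = -95/2304 - 33401 = -76955999/2304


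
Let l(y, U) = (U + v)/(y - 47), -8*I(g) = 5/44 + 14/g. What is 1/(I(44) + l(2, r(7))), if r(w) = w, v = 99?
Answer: -15840/38167 ≈ -0.41502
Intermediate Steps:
I(g) = -5/352 - 7/(4*g) (I(g) = -(5/44 + 14/g)/8 = -5/352 - 7/(4*g))
l(y, U) = (99 + U)/(-47 + y) (l(y, U) = (U + 99)/(y - 47) = (99 + U)/(-47 + y))
1/(I(44) + l(2, r(7))) = 1/((1/352)*(-616 - 5*44)/44 + (99 + 7)/(-47 + 2)) = 1/((1/352)*(1/44)*(-616 - 220) + 106/(-45)) = 1/((1/352)*(1/44)*(-836) - 1/45*106) = 1/(-19/352 - 106/45) = 1/(-38167/15840) = -15840/38167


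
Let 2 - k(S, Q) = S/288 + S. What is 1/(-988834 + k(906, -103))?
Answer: -48/47507575 ≈ -1.0104e-6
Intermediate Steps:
k(S, Q) = 2 - 289*S/288 (k(S, Q) = 2 - (S/288 + S) = 2 - 289*S/288)
1/(-988834 + k(906, -103)) = 1/(-988834 + (2 - 289/288*906)) = 1/(-988834 + (2 - 43639/48)) = 1/(-988834 - 43543/48) = 1/(-47507575/48) = -48/47507575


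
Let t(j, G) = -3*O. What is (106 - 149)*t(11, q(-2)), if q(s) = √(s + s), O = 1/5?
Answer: 129/5 ≈ 25.800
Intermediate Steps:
O = ⅕ ≈ 0.20000
q(s) = √2*√s (q(s) = √(2*s) = √2*√s)
t(j, G) = -⅗ (t(j, G) = -3*⅕ = -⅗)
(106 - 149)*t(11, q(-2)) = (106 - 149)*(-⅗) = -43*(-⅗) = 129/5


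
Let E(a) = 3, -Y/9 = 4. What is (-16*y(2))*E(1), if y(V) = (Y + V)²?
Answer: -55488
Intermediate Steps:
Y = -36 (Y = -9*4 = -36)
y(V) = (-36 + V)²
(-16*y(2))*E(1) = -16*(-36 + 2)²*3 = -16*(-34)²*3 = -16*1156*3 = -18496*3 = -55488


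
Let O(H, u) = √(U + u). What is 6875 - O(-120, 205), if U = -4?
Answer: 6875 - √201 ≈ 6860.8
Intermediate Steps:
O(H, u) = √(-4 + u)
6875 - O(-120, 205) = 6875 - √(-4 + 205) = 6875 - √201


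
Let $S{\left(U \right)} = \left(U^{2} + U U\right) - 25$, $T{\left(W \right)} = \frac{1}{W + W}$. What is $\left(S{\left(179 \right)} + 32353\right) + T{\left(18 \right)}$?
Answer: $\frac{3470761}{36} \approx 96410.0$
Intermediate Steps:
$T{\left(W \right)} = \frac{1}{2 W}$
$S{\left(U \right)} = -25 + 2 U^{2}$ ($S{\left(U \right)} = \left(U^{2} + U^{2}\right) - 25 = 2 U^{2} - 25 = -25 + 2 U^{2}$)
$\left(S{\left(179 \right)} + 32353\right) + T{\left(18 \right)} = \left(\left(-25 + 2 \cdot 179^{2}\right) + 32353\right) + \frac{1}{2 \cdot 18} = \left(\left(-25 + 2 \cdot 32041\right) + 32353\right) + \frac{1}{2} \cdot \frac{1}{18} = \left(\left(-25 + 64082\right) + 32353\right) + \frac{1}{36} = \left(64057 + 32353\right) + \frac{1}{36} = 96410 + \frac{1}{36} = \frac{3470761}{36}$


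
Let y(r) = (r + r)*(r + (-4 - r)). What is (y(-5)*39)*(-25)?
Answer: -39000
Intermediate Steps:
y(r) = -8*r (y(r) = (2*r)*(-4) = -8*r)
(y(-5)*39)*(-25) = (-8*(-5)*39)*(-25) = (40*39)*(-25) = 1560*(-25) = -39000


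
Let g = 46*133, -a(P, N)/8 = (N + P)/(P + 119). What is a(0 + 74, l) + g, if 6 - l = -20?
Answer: 1179974/193 ≈ 6113.9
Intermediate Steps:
l = 26 (l = 6 - 1*(-20) = 6 + 20 = 26)
a(P, N) = -8*(N + P)/(119 + P) (a(P, N) = -8*(N + P)/(P + 119) = -8*(N + P)/(119 + P))
g = 6118
a(0 + 74, l) + g = 8*(-1*26 - (0 + 74))/(119 + (0 + 74)) + 6118 = 8*(-26 - 1*74)/(119 + 74) + 6118 = 8*(-26 - 74)/193 + 6118 = 8*(1/193)*(-100) + 6118 = -800/193 + 6118 = 1179974/193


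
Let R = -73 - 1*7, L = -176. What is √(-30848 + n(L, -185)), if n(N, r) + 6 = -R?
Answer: I*√30774 ≈ 175.43*I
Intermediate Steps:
R = -80 (R = -73 - 7 = -80)
n(N, r) = 74 (n(N, r) = -6 - 1*(-80) = -6 + 80 = 74)
√(-30848 + n(L, -185)) = √(-30848 + 74) = √(-30774) = I*√30774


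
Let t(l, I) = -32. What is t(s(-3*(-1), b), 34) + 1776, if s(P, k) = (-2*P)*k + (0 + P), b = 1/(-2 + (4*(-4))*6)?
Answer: 1744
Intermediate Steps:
b = -1/98 (b = 1/(-2 - 16*6) = 1/(-2 - 96) = 1/(-98) = -1/98 ≈ -0.010204)
s(P, k) = P - 2*P*k (s(P, k) = -2*P*k + P = P - 2*P*k)
t(s(-3*(-1), b), 34) + 1776 = -32 + 1776 = 1744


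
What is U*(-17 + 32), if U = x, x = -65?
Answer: -975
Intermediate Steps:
U = -65
U*(-17 + 32) = -65*(-17 + 32) = -65*15 = -975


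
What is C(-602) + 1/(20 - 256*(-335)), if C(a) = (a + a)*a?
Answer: 62174030241/85780 ≈ 7.2481e+5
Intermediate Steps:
C(a) = 2*a² (C(a) = (2*a)*a = 2*a²)
C(-602) + 1/(20 - 256*(-335)) = 2*(-602)² + 1/(20 - 256*(-335)) = 2*362404 + 1/(20 + 85760) = 724808 + 1/85780 = 62174030241/85780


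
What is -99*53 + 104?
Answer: -5143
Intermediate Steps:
-99*53 + 104 = -5247 + 104 = -5143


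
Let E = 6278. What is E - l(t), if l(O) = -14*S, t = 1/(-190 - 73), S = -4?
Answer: 6222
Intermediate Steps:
t = -1/263 (t = 1/(-263) = -1/263 ≈ -0.0038023)
l(O) = 56 (l(O) = -14*(-4) = 56)
E - l(t) = 6278 - 1*56 = 6278 - 56 = 6222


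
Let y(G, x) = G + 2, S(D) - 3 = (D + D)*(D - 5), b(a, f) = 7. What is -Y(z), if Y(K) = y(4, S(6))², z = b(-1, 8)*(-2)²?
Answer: -36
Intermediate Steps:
S(D) = 3 + 2*D*(-5 + D) (S(D) = 3 + (D + D)*(D - 5) = 3 + (2*D)*(-5 + D) = 3 + 2*D*(-5 + D))
y(G, x) = 2 + G
z = 28 (z = 7*(-2)² = 7*4 = 28)
Y(K) = 36 (Y(K) = (2 + 4)² = 6² = 36)
-Y(z) = -1*36 = -36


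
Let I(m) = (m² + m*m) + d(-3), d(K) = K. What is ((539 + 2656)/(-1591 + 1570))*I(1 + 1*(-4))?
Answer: -15975/7 ≈ -2282.1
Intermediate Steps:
I(m) = -3 + 2*m² (I(m) = (m² + m*m) - 3 = (m² + m²) - 3 = 2*m² - 3 = -3 + 2*m²)
((539 + 2656)/(-1591 + 1570))*I(1 + 1*(-4)) = ((539 + 2656)/(-1591 + 1570))*(-3 + 2*(1 + 1*(-4))²) = (3195/(-21))*(-3 + 2*(1 - 4)²) = (3195*(-1/21))*(-3 + 2*(-3)²) = -1065*(-3 + 2*9)/7 = -1065*(-3 + 18)/7 = -1065/7*15 = -15975/7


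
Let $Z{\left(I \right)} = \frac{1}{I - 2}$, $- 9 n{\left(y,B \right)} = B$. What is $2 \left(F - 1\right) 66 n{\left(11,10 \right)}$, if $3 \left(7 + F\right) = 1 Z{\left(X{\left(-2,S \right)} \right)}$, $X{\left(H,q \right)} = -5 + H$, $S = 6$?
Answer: $\frac{95480}{81} \approx 1178.8$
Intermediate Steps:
$n{\left(y,B \right)} = - \frac{B}{9}$
$Z{\left(I \right)} = \frac{1}{-2 + I}$
$F = - \frac{190}{27}$ ($F = -7 + \frac{1 \frac{1}{-2 - 7}}{3} = -7 + \frac{1 \frac{1}{-9}}{3} = -7 + \frac{1 \left(- \frac{1}{9}\right)}{3} = -7 + \frac{1}{3} \left(- \frac{1}{9}\right) = -7 - \frac{1}{27} = - \frac{190}{27} \approx -7.037$)
$2 \left(F - 1\right) 66 n{\left(11,10 \right)} = 2 \left(- \frac{190}{27} - 1\right) 66 \left(\left(- \frac{1}{9}\right) 10\right) = 2 \left(- \frac{217}{27}\right) 66 \left(- \frac{10}{9}\right) = \left(- \frac{434}{27}\right) 66 \left(- \frac{10}{9}\right) = \left(- \frac{9548}{9}\right) \left(- \frac{10}{9}\right) = \frac{95480}{81}$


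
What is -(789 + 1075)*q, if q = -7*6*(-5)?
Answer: -391440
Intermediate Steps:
q = 210 (q = -42*(-5) = 210)
-(789 + 1075)*q = -(789 + 1075)*210 = -1864*210 = -1*391440 = -391440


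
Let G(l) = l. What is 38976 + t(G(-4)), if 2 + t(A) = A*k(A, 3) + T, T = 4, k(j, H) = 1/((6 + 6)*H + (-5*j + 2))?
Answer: 1130360/29 ≈ 38978.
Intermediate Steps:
k(j, H) = 1/(2 - 5*j + 12*H) (k(j, H) = 1/(12*H + (2 - 5*j)) = 1/(2 - 5*j + 12*H))
t(A) = 2 + A/(38 - 5*A) (t(A) = -2 + (A/(2 - 5*A + 12*3) + 4) = -2 + (A/(2 - 5*A + 36) + 4) = -2 + (A/(38 - 5*A) + 4) = -2 + (4 + A/(38 - 5*A)) = 2 + A/(38 - 5*A))
38976 + t(G(-4)) = 38976 + (-76 + 9*(-4))/(-38 + 5*(-4)) = 38976 + (-76 - 36)/(-38 - 20) = 38976 - 112/(-58) = 38976 - 1/58*(-112) = 38976 + 56/29 = 1130360/29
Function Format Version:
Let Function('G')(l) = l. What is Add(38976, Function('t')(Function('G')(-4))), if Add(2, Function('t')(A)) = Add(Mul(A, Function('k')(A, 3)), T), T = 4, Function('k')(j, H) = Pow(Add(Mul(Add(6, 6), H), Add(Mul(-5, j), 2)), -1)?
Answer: Rational(1130360, 29) ≈ 38978.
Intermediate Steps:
Function('k')(j, H) = Pow(Add(2, Mul(-5, j), Mul(12, H)), -1) (Function('k')(j, H) = Pow(Add(Mul(12, H), Add(2, Mul(-5, j))), -1) = Pow(Add(2, Mul(-5, j), Mul(12, H)), -1))
Function('t')(A) = Add(2, Mul(A, Pow(Add(38, Mul(-5, A)), -1))) (Function('t')(A) = Add(-2, Add(Mul(A, Pow(Add(2, Mul(-5, A), Mul(12, 3)), -1)), 4)) = Add(-2, Add(Mul(A, Pow(Add(2, Mul(-5, A), 36), -1)), 4)) = Add(-2, Add(Mul(A, Pow(Add(38, Mul(-5, A)), -1)), 4)) = Add(-2, Add(4, Mul(A, Pow(Add(38, Mul(-5, A)), -1)))) = Add(2, Mul(A, Pow(Add(38, Mul(-5, A)), -1))))
Add(38976, Function('t')(Function('G')(-4))) = Add(38976, Mul(Pow(Add(-38, Mul(5, -4)), -1), Add(-76, Mul(9, -4)))) = Add(38976, Mul(Pow(Add(-38, -20), -1), Add(-76, -36))) = Add(38976, Mul(Pow(-58, -1), -112)) = Add(38976, Mul(Rational(-1, 58), -112)) = Add(38976, Rational(56, 29)) = Rational(1130360, 29)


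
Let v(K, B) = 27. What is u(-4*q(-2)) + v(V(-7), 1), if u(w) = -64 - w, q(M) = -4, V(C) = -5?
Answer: -53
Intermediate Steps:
u(-4*q(-2)) + v(V(-7), 1) = (-64 - (-4)*(-4)) + 27 = (-64 - 1*16) + 27 = (-64 - 16) + 27 = -80 + 27 = -53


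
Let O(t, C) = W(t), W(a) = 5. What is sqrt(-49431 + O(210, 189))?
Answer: I*sqrt(49426) ≈ 222.32*I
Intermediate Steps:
O(t, C) = 5
sqrt(-49431 + O(210, 189)) = sqrt(-49431 + 5) = sqrt(-49426) = I*sqrt(49426)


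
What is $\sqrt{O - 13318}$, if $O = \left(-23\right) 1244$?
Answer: $i \sqrt{41930} \approx 204.77 i$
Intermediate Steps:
$O = -28612$
$\sqrt{O - 13318} = \sqrt{-28612 - 13318} = \sqrt{-41930} = i \sqrt{41930}$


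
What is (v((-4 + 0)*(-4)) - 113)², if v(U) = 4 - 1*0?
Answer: 11881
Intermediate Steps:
v(U) = 4 (v(U) = 4 + 0 = 4)
(v((-4 + 0)*(-4)) - 113)² = (4 - 113)² = (-109)² = 11881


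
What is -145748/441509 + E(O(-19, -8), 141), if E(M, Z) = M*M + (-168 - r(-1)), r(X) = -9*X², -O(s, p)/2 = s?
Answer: 567193317/441509 ≈ 1284.7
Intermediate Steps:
O(s, p) = -2*s
E(M, Z) = -159 + M² (E(M, Z) = M*M + (-168 - (-9)*(-1)²) = M² + (-168 - (-9)) = M² + (-168 - 1*(-9)) = M² + (-168 + 9) = M² - 159 = -159 + M²)
-145748/441509 + E(O(-19, -8), 141) = -145748/441509 + (-159 + (-2*(-19))²) = -145748*1/441509 + (-159 + 38²) = -145748/441509 + (-159 + 1444) = -145748/441509 + 1285 = 567193317/441509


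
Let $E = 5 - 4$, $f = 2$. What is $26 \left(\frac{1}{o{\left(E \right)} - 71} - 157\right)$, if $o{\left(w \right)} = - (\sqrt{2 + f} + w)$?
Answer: $- \frac{151047}{37} \approx -4082.4$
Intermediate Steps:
$E = 1$ ($E = 5 - 4 = 1$)
$o{\left(w \right)} = -2 - w$ ($o{\left(w \right)} = - (\sqrt{2 + 2} + w) = - (\sqrt{4} + w) = - (2 + w) = -2 - w$)
$26 \left(\frac{1}{o{\left(E \right)} - 71} - 157\right) = 26 \left(\frac{1}{\left(-2 - 1\right) - 71} - 157\right) = 26 \left(\frac{1}{-3 - 71} - 157\right) = 26 \left(\frac{1}{-74} - 157\right) = 26 \left(- \frac{1}{74} - 157\right) = 26 \left(- \frac{11619}{74}\right) = - \frac{151047}{37}$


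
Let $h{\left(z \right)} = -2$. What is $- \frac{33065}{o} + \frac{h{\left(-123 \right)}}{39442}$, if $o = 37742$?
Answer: $- \frac{652112607}{744309982} \approx -0.87613$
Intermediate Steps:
$- \frac{33065}{o} + \frac{h{\left(-123 \right)}}{39442} = - \frac{33065}{37742} - \frac{2}{39442} = \left(-33065\right) \frac{1}{37742} - \frac{1}{19721} = - \frac{33065}{37742} - \frac{1}{19721} = - \frac{652112607}{744309982}$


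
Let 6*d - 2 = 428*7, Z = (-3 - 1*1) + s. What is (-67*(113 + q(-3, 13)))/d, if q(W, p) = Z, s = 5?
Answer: -22914/1499 ≈ -15.286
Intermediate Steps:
Z = 1 (Z = (-3 - 1*1) + 5 = (-3 - 1) + 5 = -4 + 5 = 1)
q(W, p) = 1
d = 1499/3 (d = ⅓ + (428*7)/6 = ⅓ + (⅙)*2996 = ⅓ + 1498/3 = 1499/3 ≈ 499.67)
(-67*(113 + q(-3, 13)))/d = (-67*(113 + 1))/(1499/3) = -67*114*(3/1499) = -7638*3/1499 = -22914/1499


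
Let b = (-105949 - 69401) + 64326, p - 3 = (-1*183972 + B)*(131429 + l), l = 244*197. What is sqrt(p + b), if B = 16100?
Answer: I*sqrt(30132631405) ≈ 1.7359e+5*I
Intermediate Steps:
l = 48068
p = -30132520381 (p = 3 + (-1*183972 + 16100)*(131429 + 48068) = 3 + (-183972 + 16100)*179497 = 3 - 167872*179497 = 3 - 30132520384 = -30132520381)
b = -111024 (b = -175350 + 64326 = -111024)
sqrt(p + b) = sqrt(-30132520381 - 111024) = sqrt(-30132631405) = I*sqrt(30132631405)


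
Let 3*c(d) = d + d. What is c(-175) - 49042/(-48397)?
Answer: -16791824/145191 ≈ -115.65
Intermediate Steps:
c(d) = 2*d/3 (c(d) = (d + d)/3 = (2*d)/3 = 2*d/3)
c(-175) - 49042/(-48397) = (⅔)*(-175) - 49042/(-48397) = -350/3 - 49042*(-1/48397) = -350/3 + 49042/48397 = -16791824/145191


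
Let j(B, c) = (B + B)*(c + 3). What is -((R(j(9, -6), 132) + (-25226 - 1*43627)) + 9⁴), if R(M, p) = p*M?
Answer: 69420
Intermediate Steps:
j(B, c) = 2*B*(3 + c) (j(B, c) = (2*B)*(3 + c) = 2*B*(3 + c))
R(M, p) = M*p
-((R(j(9, -6), 132) + (-25226 - 1*43627)) + 9⁴) = -(((2*9*(3 - 6))*132 + (-25226 - 1*43627)) + 9⁴) = -(((2*9*(-3))*132 + (-25226 - 43627)) + 6561) = -((-54*132 - 68853) + 6561) = -((-7128 - 68853) + 6561) = -(-75981 + 6561) = -1*(-69420) = 69420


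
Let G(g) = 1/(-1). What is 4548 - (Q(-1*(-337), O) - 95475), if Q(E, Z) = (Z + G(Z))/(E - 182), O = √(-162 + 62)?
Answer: 15503566/155 - 2*I/31 ≈ 1.0002e+5 - 0.064516*I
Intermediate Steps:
G(g) = -1
O = 10*I (O = √(-100) = 10*I ≈ 10.0*I)
Q(E, Z) = (-1 + Z)/(-182 + E) (Q(E, Z) = (Z - 1)/(E - 182) = (-1 + Z)/(-182 + E))
4548 - (Q(-1*(-337), O) - 95475) = 4548 - ((-1 + 10*I)/(-182 - 1*(-337)) - 95475) = 4548 - ((-1 + 10*I)/(-182 + 337) - 95475) = 4548 - ((-1 + 10*I)/155 - 95475) = 4548 - ((-1/155 + 2*I/31) - 95475) = 4548 - (-14798626/155 + 2*I/31) = 4548 + (14798626/155 - 2*I/31) = 15503566/155 - 2*I/31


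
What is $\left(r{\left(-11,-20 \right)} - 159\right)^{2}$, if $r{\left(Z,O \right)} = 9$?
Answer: $22500$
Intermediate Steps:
$\left(r{\left(-11,-20 \right)} - 159\right)^{2} = \left(9 - 159\right)^{2} = \left(-150\right)^{2} = 22500$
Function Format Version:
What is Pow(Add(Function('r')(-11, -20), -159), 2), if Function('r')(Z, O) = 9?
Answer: 22500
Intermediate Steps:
Pow(Add(Function('r')(-11, -20), -159), 2) = Pow(Add(9, -159), 2) = Pow(-150, 2) = 22500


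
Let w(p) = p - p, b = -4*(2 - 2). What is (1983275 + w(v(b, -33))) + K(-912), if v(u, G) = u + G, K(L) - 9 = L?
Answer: 1982372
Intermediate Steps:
K(L) = 9 + L
b = 0 (b = -4*0 = 0)
v(u, G) = G + u
w(p) = 0
(1983275 + w(v(b, -33))) + K(-912) = (1983275 + 0) + (9 - 912) = 1983275 - 903 = 1982372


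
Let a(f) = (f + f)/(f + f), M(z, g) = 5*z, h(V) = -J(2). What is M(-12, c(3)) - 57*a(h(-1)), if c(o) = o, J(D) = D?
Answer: -117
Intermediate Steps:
h(V) = -2 (h(V) = -1*2 = -2)
a(f) = 1 (a(f) = (2*f)/((2*f)) = (2*f)*(1/(2*f)) = 1)
M(-12, c(3)) - 57*a(h(-1)) = 5*(-12) - 57*1 = -60 - 57 = -117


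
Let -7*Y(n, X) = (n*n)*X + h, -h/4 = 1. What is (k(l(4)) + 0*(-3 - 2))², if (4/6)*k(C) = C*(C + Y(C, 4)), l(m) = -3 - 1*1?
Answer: 278784/49 ≈ 5689.5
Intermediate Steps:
h = -4 (h = -4*1 = -4)
l(m) = -4 (l(m) = -3 - 1 = -4)
Y(n, X) = 4/7 - X*n²/7 (Y(n, X) = -((n*n)*X - 4)/7 = -(n²*X - 4)/7 = -(X*n² - 4)/7 = -(-4 + X*n²)/7 = 4/7 - X*n²/7)
k(C) = 3*C*(4/7 + C - 4*C²/7)/2 (k(C) = 3*(C*(C + (4/7 - ⅐*4*C²)))/2 = 3*(C*(C + (4/7 - 4*C²/7)))/2 = 3*(C*(4/7 + C - 4*C²/7))/2 = 3*C*(4/7 + C - 4*C²/7)/2)
(k(l(4)) + 0*(-3 - 2))² = ((3/14)*(-4)*(4 - 4*(-4)² + 7*(-4)) + 0*(-3 - 2))² = ((3/14)*(-4)*(4 - 4*16 - 28) + 0*(-5))² = ((3/14)*(-4)*(4 - 64 - 28) + 0)² = ((3/14)*(-4)*(-88) + 0)² = (528/7 + 0)² = (528/7)² = 278784/49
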